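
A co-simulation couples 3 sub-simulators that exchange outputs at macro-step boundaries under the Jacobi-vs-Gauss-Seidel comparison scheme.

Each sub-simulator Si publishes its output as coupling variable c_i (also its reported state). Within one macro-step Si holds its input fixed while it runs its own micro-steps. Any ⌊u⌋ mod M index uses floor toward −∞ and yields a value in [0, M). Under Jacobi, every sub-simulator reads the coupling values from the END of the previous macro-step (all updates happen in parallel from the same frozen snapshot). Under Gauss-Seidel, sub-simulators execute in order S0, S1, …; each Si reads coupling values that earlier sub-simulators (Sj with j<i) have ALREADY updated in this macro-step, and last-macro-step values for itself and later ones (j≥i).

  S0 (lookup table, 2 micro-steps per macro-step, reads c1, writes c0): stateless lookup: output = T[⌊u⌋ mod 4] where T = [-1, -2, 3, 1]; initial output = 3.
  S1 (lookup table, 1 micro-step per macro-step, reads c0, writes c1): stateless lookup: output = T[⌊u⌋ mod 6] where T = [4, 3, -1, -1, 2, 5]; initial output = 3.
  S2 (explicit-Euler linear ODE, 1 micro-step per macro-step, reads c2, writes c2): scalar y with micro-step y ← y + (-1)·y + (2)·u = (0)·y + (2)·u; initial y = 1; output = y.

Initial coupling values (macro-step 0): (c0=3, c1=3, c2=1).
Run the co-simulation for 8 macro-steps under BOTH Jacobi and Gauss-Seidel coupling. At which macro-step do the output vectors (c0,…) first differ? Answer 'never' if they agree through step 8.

first divergence at macro-step: 1

[Jacobi] macro 1: S0 reads c1=3 → after 2×micro: 1; S1 reads c0=3 → after 1×micro: -1; S2 reads c2=1 → after 1×micro: 2 ⇒ (c0=1, c1=-1, c2=2)
[Jacobi] macro 2: S0 reads c1=-1 → after 2×micro: 1; S1 reads c0=1 → after 1×micro: 3; S2 reads c2=2 → after 1×micro: 4 ⇒ (c0=1, c1=3, c2=4)
[Jacobi] macro 3: S0 reads c1=3 → after 2×micro: 1; S1 reads c0=1 → after 1×micro: 3; S2 reads c2=4 → after 1×micro: 8 ⇒ (c0=1, c1=3, c2=8)
[Jacobi] macro 4: S0 reads c1=3 → after 2×micro: 1; S1 reads c0=1 → after 1×micro: 3; S2 reads c2=8 → after 1×micro: 16 ⇒ (c0=1, c1=3, c2=16)
[Jacobi] macro 5: S0 reads c1=3 → after 2×micro: 1; S1 reads c0=1 → after 1×micro: 3; S2 reads c2=16 → after 1×micro: 32 ⇒ (c0=1, c1=3, c2=32)
[Jacobi] macro 6: S0 reads c1=3 → after 2×micro: 1; S1 reads c0=1 → after 1×micro: 3; S2 reads c2=32 → after 1×micro: 64 ⇒ (c0=1, c1=3, c2=64)
[Jacobi] macro 7: S0 reads c1=3 → after 2×micro: 1; S1 reads c0=1 → after 1×micro: 3; S2 reads c2=64 → after 1×micro: 128 ⇒ (c0=1, c1=3, c2=128)
[Jacobi] macro 8: S0 reads c1=3 → after 2×micro: 1; S1 reads c0=1 → after 1×micro: 3; S2 reads c2=128 → after 1×micro: 256 ⇒ (c0=1, c1=3, c2=256)
[Gauss-Seidel] macro 1: S0 reads c1=3 → after 2×micro: 1; S1 reads c0=1 → after 1×micro: 3; S2 reads c2=1 → after 1×micro: 2 ⇒ (c0=1, c1=3, c2=2)
[Gauss-Seidel] macro 2: S0 reads c1=3 → after 2×micro: 1; S1 reads c0=1 → after 1×micro: 3; S2 reads c2=2 → after 1×micro: 4 ⇒ (c0=1, c1=3, c2=4)
[Gauss-Seidel] macro 3: S0 reads c1=3 → after 2×micro: 1; S1 reads c0=1 → after 1×micro: 3; S2 reads c2=4 → after 1×micro: 8 ⇒ (c0=1, c1=3, c2=8)
[Gauss-Seidel] macro 4: S0 reads c1=3 → after 2×micro: 1; S1 reads c0=1 → after 1×micro: 3; S2 reads c2=8 → after 1×micro: 16 ⇒ (c0=1, c1=3, c2=16)
[Gauss-Seidel] macro 5: S0 reads c1=3 → after 2×micro: 1; S1 reads c0=1 → after 1×micro: 3; S2 reads c2=16 → after 1×micro: 32 ⇒ (c0=1, c1=3, c2=32)
[Gauss-Seidel] macro 6: S0 reads c1=3 → after 2×micro: 1; S1 reads c0=1 → after 1×micro: 3; S2 reads c2=32 → after 1×micro: 64 ⇒ (c0=1, c1=3, c2=64)
[Gauss-Seidel] macro 7: S0 reads c1=3 → after 2×micro: 1; S1 reads c0=1 → after 1×micro: 3; S2 reads c2=64 → after 1×micro: 128 ⇒ (c0=1, c1=3, c2=128)
[Gauss-Seidel] macro 8: S0 reads c1=3 → after 2×micro: 1; S1 reads c0=1 → after 1×micro: 3; S2 reads c2=128 → after 1×micro: 256 ⇒ (c0=1, c1=3, c2=256)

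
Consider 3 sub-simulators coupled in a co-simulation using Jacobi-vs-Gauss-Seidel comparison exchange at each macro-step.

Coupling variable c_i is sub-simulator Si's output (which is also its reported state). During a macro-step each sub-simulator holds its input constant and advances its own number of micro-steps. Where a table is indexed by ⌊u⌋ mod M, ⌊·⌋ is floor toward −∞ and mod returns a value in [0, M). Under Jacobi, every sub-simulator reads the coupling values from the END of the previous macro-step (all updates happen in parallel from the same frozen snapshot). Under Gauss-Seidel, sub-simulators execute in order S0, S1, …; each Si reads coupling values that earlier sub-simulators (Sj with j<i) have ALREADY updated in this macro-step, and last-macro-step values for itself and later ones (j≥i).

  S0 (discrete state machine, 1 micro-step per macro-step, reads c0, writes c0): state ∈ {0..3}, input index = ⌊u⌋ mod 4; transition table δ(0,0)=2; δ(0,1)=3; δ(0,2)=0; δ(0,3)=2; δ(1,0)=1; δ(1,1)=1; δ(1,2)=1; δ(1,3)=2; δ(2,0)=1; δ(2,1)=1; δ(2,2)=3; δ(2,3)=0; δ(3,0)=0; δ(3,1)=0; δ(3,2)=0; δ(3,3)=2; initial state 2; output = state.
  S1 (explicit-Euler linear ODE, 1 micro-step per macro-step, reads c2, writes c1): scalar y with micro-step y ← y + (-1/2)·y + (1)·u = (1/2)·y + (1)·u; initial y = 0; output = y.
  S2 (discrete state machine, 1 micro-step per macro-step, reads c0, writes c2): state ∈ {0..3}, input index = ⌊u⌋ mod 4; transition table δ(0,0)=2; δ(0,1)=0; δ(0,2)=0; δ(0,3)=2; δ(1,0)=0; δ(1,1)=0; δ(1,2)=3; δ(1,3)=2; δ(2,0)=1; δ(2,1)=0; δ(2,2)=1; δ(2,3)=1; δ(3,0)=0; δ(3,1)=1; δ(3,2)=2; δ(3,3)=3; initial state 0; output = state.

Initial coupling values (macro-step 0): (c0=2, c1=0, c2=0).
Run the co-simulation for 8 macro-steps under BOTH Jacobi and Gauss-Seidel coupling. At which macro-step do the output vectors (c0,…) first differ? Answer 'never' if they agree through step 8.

[Jacobi] macro 1: S0 reads c0=2 → after 1×micro: 3; S1 reads c2=0 → after 1×micro: 0; S2 reads c0=2 → after 1×micro: 0 ⇒ (c0=3, c1=0, c2=0)
[Jacobi] macro 2: S0 reads c0=3 → after 1×micro: 2; S1 reads c2=0 → after 1×micro: 0; S2 reads c0=3 → after 1×micro: 2 ⇒ (c0=2, c1=0, c2=2)
[Jacobi] macro 3: S0 reads c0=2 → after 1×micro: 3; S1 reads c2=2 → after 1×micro: 2; S2 reads c0=2 → after 1×micro: 1 ⇒ (c0=3, c1=2, c2=1)
[Jacobi] macro 4: S0 reads c0=3 → after 1×micro: 2; S1 reads c2=1 → after 1×micro: 2; S2 reads c0=3 → after 1×micro: 2 ⇒ (c0=2, c1=2, c2=2)
[Jacobi] macro 5: S0 reads c0=2 → after 1×micro: 3; S1 reads c2=2 → after 1×micro: 3; S2 reads c0=2 → after 1×micro: 1 ⇒ (c0=3, c1=3, c2=1)
[Jacobi] macro 6: S0 reads c0=3 → after 1×micro: 2; S1 reads c2=1 → after 1×micro: 5/2; S2 reads c0=3 → after 1×micro: 2 ⇒ (c0=2, c1=5/2, c2=2)
[Jacobi] macro 7: S0 reads c0=2 → after 1×micro: 3; S1 reads c2=2 → after 1×micro: 13/4; S2 reads c0=2 → after 1×micro: 1 ⇒ (c0=3, c1=13/4, c2=1)
[Jacobi] macro 8: S0 reads c0=3 → after 1×micro: 2; S1 reads c2=1 → after 1×micro: 21/8; S2 reads c0=3 → after 1×micro: 2 ⇒ (c0=2, c1=21/8, c2=2)
[Gauss-Seidel] macro 1: S0 reads c0=2 → after 1×micro: 3; S1 reads c2=0 → after 1×micro: 0; S2 reads c0=3 → after 1×micro: 2 ⇒ (c0=3, c1=0, c2=2)
[Gauss-Seidel] macro 2: S0 reads c0=3 → after 1×micro: 2; S1 reads c2=2 → after 1×micro: 2; S2 reads c0=2 → after 1×micro: 1 ⇒ (c0=2, c1=2, c2=1)
[Gauss-Seidel] macro 3: S0 reads c0=2 → after 1×micro: 3; S1 reads c2=1 → after 1×micro: 2; S2 reads c0=3 → after 1×micro: 2 ⇒ (c0=3, c1=2, c2=2)
[Gauss-Seidel] macro 4: S0 reads c0=3 → after 1×micro: 2; S1 reads c2=2 → after 1×micro: 3; S2 reads c0=2 → after 1×micro: 1 ⇒ (c0=2, c1=3, c2=1)
[Gauss-Seidel] macro 5: S0 reads c0=2 → after 1×micro: 3; S1 reads c2=1 → after 1×micro: 5/2; S2 reads c0=3 → after 1×micro: 2 ⇒ (c0=3, c1=5/2, c2=2)
[Gauss-Seidel] macro 6: S0 reads c0=3 → after 1×micro: 2; S1 reads c2=2 → after 1×micro: 13/4; S2 reads c0=2 → after 1×micro: 1 ⇒ (c0=2, c1=13/4, c2=1)
[Gauss-Seidel] macro 7: S0 reads c0=2 → after 1×micro: 3; S1 reads c2=1 → after 1×micro: 21/8; S2 reads c0=3 → after 1×micro: 2 ⇒ (c0=3, c1=21/8, c2=2)
[Gauss-Seidel] macro 8: S0 reads c0=3 → after 1×micro: 2; S1 reads c2=2 → after 1×micro: 53/16; S2 reads c0=2 → after 1×micro: 1 ⇒ (c0=2, c1=53/16, c2=1)

first divergence at macro-step: 1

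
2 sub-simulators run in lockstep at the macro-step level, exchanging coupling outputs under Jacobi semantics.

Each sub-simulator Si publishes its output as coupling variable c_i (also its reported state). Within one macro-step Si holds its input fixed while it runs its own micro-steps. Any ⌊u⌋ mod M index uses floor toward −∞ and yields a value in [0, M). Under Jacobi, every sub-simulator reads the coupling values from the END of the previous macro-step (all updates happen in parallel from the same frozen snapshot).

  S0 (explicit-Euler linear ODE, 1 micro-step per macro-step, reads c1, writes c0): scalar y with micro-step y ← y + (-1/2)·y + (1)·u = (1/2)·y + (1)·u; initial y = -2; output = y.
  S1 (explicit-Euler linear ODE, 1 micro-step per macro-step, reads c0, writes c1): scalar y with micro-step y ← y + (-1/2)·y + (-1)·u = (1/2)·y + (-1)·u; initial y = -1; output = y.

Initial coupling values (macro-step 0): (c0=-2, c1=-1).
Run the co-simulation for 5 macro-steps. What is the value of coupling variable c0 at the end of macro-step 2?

macro 1: S0 reads c1=-1 → after 1×micro: -2; S1 reads c0=-2 → after 1×micro: 3/2 ⇒ (c0=-2, c1=3/2)
macro 2: S0 reads c1=3/2 → after 1×micro: 1/2; S1 reads c0=-2 → after 1×micro: 11/4 ⇒ (c0=1/2, c1=11/4)
macro 3: S0 reads c1=11/4 → after 1×micro: 3; S1 reads c0=1/2 → after 1×micro: 7/8 ⇒ (c0=3, c1=7/8)
macro 4: S0 reads c1=7/8 → after 1×micro: 19/8; S1 reads c0=3 → after 1×micro: -41/16 ⇒ (c0=19/8, c1=-41/16)
macro 5: S0 reads c1=-41/16 → after 1×micro: -11/8; S1 reads c0=19/8 → after 1×micro: -117/32 ⇒ (c0=-11/8, c1=-117/32)

c0 at macro-step 2 = 1/2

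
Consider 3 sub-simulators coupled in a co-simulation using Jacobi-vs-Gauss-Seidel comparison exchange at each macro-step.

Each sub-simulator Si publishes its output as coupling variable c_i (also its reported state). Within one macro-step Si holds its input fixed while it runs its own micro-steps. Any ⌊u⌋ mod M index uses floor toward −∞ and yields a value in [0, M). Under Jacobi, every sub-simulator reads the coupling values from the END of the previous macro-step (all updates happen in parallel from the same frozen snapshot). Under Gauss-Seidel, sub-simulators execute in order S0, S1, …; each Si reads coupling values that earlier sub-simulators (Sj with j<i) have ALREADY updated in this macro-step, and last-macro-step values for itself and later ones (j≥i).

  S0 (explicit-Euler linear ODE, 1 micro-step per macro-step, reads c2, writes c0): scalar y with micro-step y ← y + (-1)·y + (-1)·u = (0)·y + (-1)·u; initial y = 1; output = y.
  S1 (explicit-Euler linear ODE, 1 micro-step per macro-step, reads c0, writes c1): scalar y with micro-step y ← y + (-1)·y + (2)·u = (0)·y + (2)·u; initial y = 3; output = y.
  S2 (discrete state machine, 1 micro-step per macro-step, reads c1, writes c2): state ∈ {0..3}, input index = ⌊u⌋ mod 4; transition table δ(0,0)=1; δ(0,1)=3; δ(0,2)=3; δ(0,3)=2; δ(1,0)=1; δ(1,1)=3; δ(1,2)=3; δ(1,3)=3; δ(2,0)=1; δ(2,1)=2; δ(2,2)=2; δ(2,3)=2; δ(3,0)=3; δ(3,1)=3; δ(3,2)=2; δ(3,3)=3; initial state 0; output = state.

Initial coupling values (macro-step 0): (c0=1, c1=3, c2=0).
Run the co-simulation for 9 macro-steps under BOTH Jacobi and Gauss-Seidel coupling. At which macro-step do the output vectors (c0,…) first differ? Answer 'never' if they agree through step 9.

[Jacobi] macro 1: S0 reads c2=0 → after 1×micro: 0; S1 reads c0=1 → after 1×micro: 2; S2 reads c1=3 → after 1×micro: 2 ⇒ (c0=0, c1=2, c2=2)
[Jacobi] macro 2: S0 reads c2=2 → after 1×micro: -2; S1 reads c0=0 → after 1×micro: 0; S2 reads c1=2 → after 1×micro: 2 ⇒ (c0=-2, c1=0, c2=2)
[Jacobi] macro 3: S0 reads c2=2 → after 1×micro: -2; S1 reads c0=-2 → after 1×micro: -4; S2 reads c1=0 → after 1×micro: 1 ⇒ (c0=-2, c1=-4, c2=1)
[Jacobi] macro 4: S0 reads c2=1 → after 1×micro: -1; S1 reads c0=-2 → after 1×micro: -4; S2 reads c1=-4 → after 1×micro: 1 ⇒ (c0=-1, c1=-4, c2=1)
[Jacobi] macro 5: S0 reads c2=1 → after 1×micro: -1; S1 reads c0=-1 → after 1×micro: -2; S2 reads c1=-4 → after 1×micro: 1 ⇒ (c0=-1, c1=-2, c2=1)
[Jacobi] macro 6: S0 reads c2=1 → after 1×micro: -1; S1 reads c0=-1 → after 1×micro: -2; S2 reads c1=-2 → after 1×micro: 3 ⇒ (c0=-1, c1=-2, c2=3)
[Jacobi] macro 7: S0 reads c2=3 → after 1×micro: -3; S1 reads c0=-1 → after 1×micro: -2; S2 reads c1=-2 → after 1×micro: 2 ⇒ (c0=-3, c1=-2, c2=2)
[Jacobi] macro 8: S0 reads c2=2 → after 1×micro: -2; S1 reads c0=-3 → after 1×micro: -6; S2 reads c1=-2 → after 1×micro: 2 ⇒ (c0=-2, c1=-6, c2=2)
[Jacobi] macro 9: S0 reads c2=2 → after 1×micro: -2; S1 reads c0=-2 → after 1×micro: -4; S2 reads c1=-6 → after 1×micro: 2 ⇒ (c0=-2, c1=-4, c2=2)
[Gauss-Seidel] macro 1: S0 reads c2=0 → after 1×micro: 0; S1 reads c0=0 → after 1×micro: 0; S2 reads c1=0 → after 1×micro: 1 ⇒ (c0=0, c1=0, c2=1)
[Gauss-Seidel] macro 2: S0 reads c2=1 → after 1×micro: -1; S1 reads c0=-1 → after 1×micro: -2; S2 reads c1=-2 → after 1×micro: 3 ⇒ (c0=-1, c1=-2, c2=3)
[Gauss-Seidel] macro 3: S0 reads c2=3 → after 1×micro: -3; S1 reads c0=-3 → after 1×micro: -6; S2 reads c1=-6 → after 1×micro: 2 ⇒ (c0=-3, c1=-6, c2=2)
[Gauss-Seidel] macro 4: S0 reads c2=2 → after 1×micro: -2; S1 reads c0=-2 → after 1×micro: -4; S2 reads c1=-4 → after 1×micro: 1 ⇒ (c0=-2, c1=-4, c2=1)
[Gauss-Seidel] macro 5: S0 reads c2=1 → after 1×micro: -1; S1 reads c0=-1 → after 1×micro: -2; S2 reads c1=-2 → after 1×micro: 3 ⇒ (c0=-1, c1=-2, c2=3)
[Gauss-Seidel] macro 6: S0 reads c2=3 → after 1×micro: -3; S1 reads c0=-3 → after 1×micro: -6; S2 reads c1=-6 → after 1×micro: 2 ⇒ (c0=-3, c1=-6, c2=2)
[Gauss-Seidel] macro 7: S0 reads c2=2 → after 1×micro: -2; S1 reads c0=-2 → after 1×micro: -4; S2 reads c1=-4 → after 1×micro: 1 ⇒ (c0=-2, c1=-4, c2=1)
[Gauss-Seidel] macro 8: S0 reads c2=1 → after 1×micro: -1; S1 reads c0=-1 → after 1×micro: -2; S2 reads c1=-2 → after 1×micro: 3 ⇒ (c0=-1, c1=-2, c2=3)
[Gauss-Seidel] macro 9: S0 reads c2=3 → after 1×micro: -3; S1 reads c0=-3 → after 1×micro: -6; S2 reads c1=-6 → after 1×micro: 2 ⇒ (c0=-3, c1=-6, c2=2)

first divergence at macro-step: 1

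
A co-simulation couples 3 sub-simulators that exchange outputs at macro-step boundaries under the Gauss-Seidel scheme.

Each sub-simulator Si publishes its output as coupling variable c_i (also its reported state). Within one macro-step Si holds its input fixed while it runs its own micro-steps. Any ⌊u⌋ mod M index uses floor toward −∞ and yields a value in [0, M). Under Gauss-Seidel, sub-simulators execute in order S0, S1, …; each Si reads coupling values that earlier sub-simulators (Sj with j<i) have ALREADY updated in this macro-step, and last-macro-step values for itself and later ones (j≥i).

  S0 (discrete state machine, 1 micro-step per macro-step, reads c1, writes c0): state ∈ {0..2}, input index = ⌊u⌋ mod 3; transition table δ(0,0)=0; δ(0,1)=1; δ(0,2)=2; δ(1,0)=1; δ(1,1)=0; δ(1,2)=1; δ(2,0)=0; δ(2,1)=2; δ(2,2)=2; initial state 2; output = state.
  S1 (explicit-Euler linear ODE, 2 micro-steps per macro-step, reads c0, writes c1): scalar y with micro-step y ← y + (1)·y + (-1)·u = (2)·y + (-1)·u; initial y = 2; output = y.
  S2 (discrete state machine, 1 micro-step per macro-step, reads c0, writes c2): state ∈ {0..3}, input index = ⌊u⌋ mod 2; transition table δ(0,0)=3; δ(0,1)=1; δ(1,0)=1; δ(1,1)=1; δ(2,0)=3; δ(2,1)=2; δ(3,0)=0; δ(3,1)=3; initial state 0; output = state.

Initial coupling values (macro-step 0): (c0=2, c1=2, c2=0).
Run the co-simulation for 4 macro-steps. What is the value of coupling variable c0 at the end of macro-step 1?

macro 1: S0 reads c1=2 → after 1×micro: 2; S1 reads c0=2 → after 2×micro: 2; S2 reads c0=2 → after 1×micro: 3 ⇒ (c0=2, c1=2, c2=3)
macro 2: S0 reads c1=2 → after 1×micro: 2; S1 reads c0=2 → after 2×micro: 2; S2 reads c0=2 → after 1×micro: 0 ⇒ (c0=2, c1=2, c2=0)
macro 3: S0 reads c1=2 → after 1×micro: 2; S1 reads c0=2 → after 2×micro: 2; S2 reads c0=2 → after 1×micro: 3 ⇒ (c0=2, c1=2, c2=3)
macro 4: S0 reads c1=2 → after 1×micro: 2; S1 reads c0=2 → after 2×micro: 2; S2 reads c0=2 → after 1×micro: 0 ⇒ (c0=2, c1=2, c2=0)

c0 at macro-step 1 = 2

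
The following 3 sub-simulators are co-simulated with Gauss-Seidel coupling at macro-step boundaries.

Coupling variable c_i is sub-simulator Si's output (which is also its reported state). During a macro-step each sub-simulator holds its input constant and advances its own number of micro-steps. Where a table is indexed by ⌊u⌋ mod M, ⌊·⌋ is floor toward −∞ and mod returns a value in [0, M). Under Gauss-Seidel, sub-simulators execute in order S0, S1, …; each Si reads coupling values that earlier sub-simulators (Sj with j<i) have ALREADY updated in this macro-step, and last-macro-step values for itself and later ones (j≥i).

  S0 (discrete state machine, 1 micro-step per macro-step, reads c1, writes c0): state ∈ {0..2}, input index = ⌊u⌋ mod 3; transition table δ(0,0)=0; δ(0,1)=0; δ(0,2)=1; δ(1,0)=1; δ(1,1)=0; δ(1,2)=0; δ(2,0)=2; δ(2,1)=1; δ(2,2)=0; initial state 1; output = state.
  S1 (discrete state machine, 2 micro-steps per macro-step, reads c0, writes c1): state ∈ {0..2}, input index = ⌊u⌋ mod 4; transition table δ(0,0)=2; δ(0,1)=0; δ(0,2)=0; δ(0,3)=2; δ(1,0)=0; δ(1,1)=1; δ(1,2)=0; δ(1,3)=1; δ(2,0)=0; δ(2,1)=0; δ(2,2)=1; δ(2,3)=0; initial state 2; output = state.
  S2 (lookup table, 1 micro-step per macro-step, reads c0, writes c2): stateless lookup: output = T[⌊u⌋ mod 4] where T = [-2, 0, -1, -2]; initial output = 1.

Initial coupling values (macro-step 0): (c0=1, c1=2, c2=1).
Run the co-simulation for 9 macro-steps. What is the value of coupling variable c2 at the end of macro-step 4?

c2 at macro-step 4 = 0

macro 1: S0 reads c1=2 → after 1×micro: 0; S1 reads c0=0 → after 2×micro: 2; S2 reads c0=0 → after 1×micro: -2 ⇒ (c0=0, c1=2, c2=-2)
macro 2: S0 reads c1=2 → after 1×micro: 1; S1 reads c0=1 → after 2×micro: 0; S2 reads c0=1 → after 1×micro: 0 ⇒ (c0=1, c1=0, c2=0)
macro 3: S0 reads c1=0 → after 1×micro: 1; S1 reads c0=1 → after 2×micro: 0; S2 reads c0=1 → after 1×micro: 0 ⇒ (c0=1, c1=0, c2=0)
macro 4: S0 reads c1=0 → after 1×micro: 1; S1 reads c0=1 → after 2×micro: 0; S2 reads c0=1 → after 1×micro: 0 ⇒ (c0=1, c1=0, c2=0)
macro 5: S0 reads c1=0 → after 1×micro: 1; S1 reads c0=1 → after 2×micro: 0; S2 reads c0=1 → after 1×micro: 0 ⇒ (c0=1, c1=0, c2=0)
macro 6: S0 reads c1=0 → after 1×micro: 1; S1 reads c0=1 → after 2×micro: 0; S2 reads c0=1 → after 1×micro: 0 ⇒ (c0=1, c1=0, c2=0)
macro 7: S0 reads c1=0 → after 1×micro: 1; S1 reads c0=1 → after 2×micro: 0; S2 reads c0=1 → after 1×micro: 0 ⇒ (c0=1, c1=0, c2=0)
macro 8: S0 reads c1=0 → after 1×micro: 1; S1 reads c0=1 → after 2×micro: 0; S2 reads c0=1 → after 1×micro: 0 ⇒ (c0=1, c1=0, c2=0)
macro 9: S0 reads c1=0 → after 1×micro: 1; S1 reads c0=1 → after 2×micro: 0; S2 reads c0=1 → after 1×micro: 0 ⇒ (c0=1, c1=0, c2=0)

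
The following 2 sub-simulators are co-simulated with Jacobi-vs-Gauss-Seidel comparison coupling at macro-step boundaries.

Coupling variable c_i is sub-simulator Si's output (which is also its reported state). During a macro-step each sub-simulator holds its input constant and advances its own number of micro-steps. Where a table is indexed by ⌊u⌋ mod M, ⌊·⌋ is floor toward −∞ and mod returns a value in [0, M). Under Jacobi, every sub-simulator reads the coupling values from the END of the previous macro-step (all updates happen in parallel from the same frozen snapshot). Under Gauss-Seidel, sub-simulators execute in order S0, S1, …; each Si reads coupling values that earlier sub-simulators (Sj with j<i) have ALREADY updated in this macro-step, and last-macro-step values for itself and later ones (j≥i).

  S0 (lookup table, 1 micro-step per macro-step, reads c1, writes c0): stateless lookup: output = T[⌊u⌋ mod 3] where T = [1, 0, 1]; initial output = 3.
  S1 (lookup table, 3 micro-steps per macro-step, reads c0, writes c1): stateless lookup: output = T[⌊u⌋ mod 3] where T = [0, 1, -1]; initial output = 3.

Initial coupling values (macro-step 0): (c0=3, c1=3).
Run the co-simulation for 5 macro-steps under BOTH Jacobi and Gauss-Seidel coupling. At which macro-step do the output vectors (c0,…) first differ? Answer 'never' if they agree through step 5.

[Jacobi] macro 1: S0 reads c1=3 → after 1×micro: 1; S1 reads c0=3 → after 3×micro: 0 ⇒ (c0=1, c1=0)
[Jacobi] macro 2: S0 reads c1=0 → after 1×micro: 1; S1 reads c0=1 → after 3×micro: 1 ⇒ (c0=1, c1=1)
[Jacobi] macro 3: S0 reads c1=1 → after 1×micro: 0; S1 reads c0=1 → after 3×micro: 1 ⇒ (c0=0, c1=1)
[Jacobi] macro 4: S0 reads c1=1 → after 1×micro: 0; S1 reads c0=0 → after 3×micro: 0 ⇒ (c0=0, c1=0)
[Jacobi] macro 5: S0 reads c1=0 → after 1×micro: 1; S1 reads c0=0 → after 3×micro: 0 ⇒ (c0=1, c1=0)
[Gauss-Seidel] macro 1: S0 reads c1=3 → after 1×micro: 1; S1 reads c0=1 → after 3×micro: 1 ⇒ (c0=1, c1=1)
[Gauss-Seidel] macro 2: S0 reads c1=1 → after 1×micro: 0; S1 reads c0=0 → after 3×micro: 0 ⇒ (c0=0, c1=0)
[Gauss-Seidel] macro 3: S0 reads c1=0 → after 1×micro: 1; S1 reads c0=1 → after 3×micro: 1 ⇒ (c0=1, c1=1)
[Gauss-Seidel] macro 4: S0 reads c1=1 → after 1×micro: 0; S1 reads c0=0 → after 3×micro: 0 ⇒ (c0=0, c1=0)
[Gauss-Seidel] macro 5: S0 reads c1=0 → after 1×micro: 1; S1 reads c0=1 → after 3×micro: 1 ⇒ (c0=1, c1=1)

first divergence at macro-step: 1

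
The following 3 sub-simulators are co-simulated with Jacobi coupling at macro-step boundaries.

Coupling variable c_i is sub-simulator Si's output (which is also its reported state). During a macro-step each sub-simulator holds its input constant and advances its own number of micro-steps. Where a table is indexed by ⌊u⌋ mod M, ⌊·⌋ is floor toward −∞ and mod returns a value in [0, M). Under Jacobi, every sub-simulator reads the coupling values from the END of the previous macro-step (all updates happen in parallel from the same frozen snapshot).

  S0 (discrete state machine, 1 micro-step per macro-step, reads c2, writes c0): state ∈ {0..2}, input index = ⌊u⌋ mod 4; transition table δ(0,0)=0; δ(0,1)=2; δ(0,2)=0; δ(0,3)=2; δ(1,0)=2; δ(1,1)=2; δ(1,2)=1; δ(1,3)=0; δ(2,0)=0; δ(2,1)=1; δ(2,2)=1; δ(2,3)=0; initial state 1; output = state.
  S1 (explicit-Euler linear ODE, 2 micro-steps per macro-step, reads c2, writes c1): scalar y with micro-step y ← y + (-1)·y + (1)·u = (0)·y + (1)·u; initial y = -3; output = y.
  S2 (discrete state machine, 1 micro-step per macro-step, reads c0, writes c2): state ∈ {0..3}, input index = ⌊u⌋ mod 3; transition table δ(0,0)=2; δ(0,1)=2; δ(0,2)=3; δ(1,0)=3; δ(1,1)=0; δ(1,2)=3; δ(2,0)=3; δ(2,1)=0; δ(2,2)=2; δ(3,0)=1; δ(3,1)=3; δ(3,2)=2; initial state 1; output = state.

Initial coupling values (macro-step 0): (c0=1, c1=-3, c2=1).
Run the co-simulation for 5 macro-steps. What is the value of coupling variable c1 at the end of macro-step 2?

macro 1: S0 reads c2=1 → after 1×micro: 2; S1 reads c2=1 → after 2×micro: 1; S2 reads c0=1 → after 1×micro: 0 ⇒ (c0=2, c1=1, c2=0)
macro 2: S0 reads c2=0 → after 1×micro: 0; S1 reads c2=0 → after 2×micro: 0; S2 reads c0=2 → after 1×micro: 3 ⇒ (c0=0, c1=0, c2=3)
macro 3: S0 reads c2=3 → after 1×micro: 2; S1 reads c2=3 → after 2×micro: 3; S2 reads c0=0 → after 1×micro: 1 ⇒ (c0=2, c1=3, c2=1)
macro 4: S0 reads c2=1 → after 1×micro: 1; S1 reads c2=1 → after 2×micro: 1; S2 reads c0=2 → after 1×micro: 3 ⇒ (c0=1, c1=1, c2=3)
macro 5: S0 reads c2=3 → after 1×micro: 0; S1 reads c2=3 → after 2×micro: 3; S2 reads c0=1 → after 1×micro: 3 ⇒ (c0=0, c1=3, c2=3)

c1 at macro-step 2 = 0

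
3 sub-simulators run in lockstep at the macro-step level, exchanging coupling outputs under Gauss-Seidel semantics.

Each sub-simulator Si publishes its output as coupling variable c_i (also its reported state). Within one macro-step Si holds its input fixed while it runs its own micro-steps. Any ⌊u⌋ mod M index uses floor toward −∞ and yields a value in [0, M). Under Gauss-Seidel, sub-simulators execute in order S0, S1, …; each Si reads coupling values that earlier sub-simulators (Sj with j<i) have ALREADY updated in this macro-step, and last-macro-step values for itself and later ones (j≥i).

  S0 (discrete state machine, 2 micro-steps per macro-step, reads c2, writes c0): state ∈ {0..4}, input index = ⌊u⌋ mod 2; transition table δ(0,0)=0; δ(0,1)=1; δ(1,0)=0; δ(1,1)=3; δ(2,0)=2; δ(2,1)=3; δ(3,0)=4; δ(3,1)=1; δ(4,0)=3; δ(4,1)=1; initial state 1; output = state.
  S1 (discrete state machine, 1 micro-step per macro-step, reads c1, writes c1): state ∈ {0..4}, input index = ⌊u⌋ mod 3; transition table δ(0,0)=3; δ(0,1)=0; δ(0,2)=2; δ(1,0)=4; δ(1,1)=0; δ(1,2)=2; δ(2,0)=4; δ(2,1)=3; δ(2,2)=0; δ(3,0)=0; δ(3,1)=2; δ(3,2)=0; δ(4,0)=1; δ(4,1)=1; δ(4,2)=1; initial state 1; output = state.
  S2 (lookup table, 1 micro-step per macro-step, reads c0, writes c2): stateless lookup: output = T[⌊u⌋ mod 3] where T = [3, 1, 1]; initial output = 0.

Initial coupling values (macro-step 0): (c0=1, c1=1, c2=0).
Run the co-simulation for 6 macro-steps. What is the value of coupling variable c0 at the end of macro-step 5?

c0 at macro-step 5 = 3

macro 1: S0 reads c2=0 → after 2×micro: 0; S1 reads c1=1 → after 1×micro: 0; S2 reads c0=0 → after 1×micro: 3 ⇒ (c0=0, c1=0, c2=3)
macro 2: S0 reads c2=3 → after 2×micro: 3; S1 reads c1=0 → after 1×micro: 3; S2 reads c0=3 → after 1×micro: 3 ⇒ (c0=3, c1=3, c2=3)
macro 3: S0 reads c2=3 → after 2×micro: 3; S1 reads c1=3 → after 1×micro: 0; S2 reads c0=3 → after 1×micro: 3 ⇒ (c0=3, c1=0, c2=3)
macro 4: S0 reads c2=3 → after 2×micro: 3; S1 reads c1=0 → after 1×micro: 3; S2 reads c0=3 → after 1×micro: 3 ⇒ (c0=3, c1=3, c2=3)
macro 5: S0 reads c2=3 → after 2×micro: 3; S1 reads c1=3 → after 1×micro: 0; S2 reads c0=3 → after 1×micro: 3 ⇒ (c0=3, c1=0, c2=3)
macro 6: S0 reads c2=3 → after 2×micro: 3; S1 reads c1=0 → after 1×micro: 3; S2 reads c0=3 → after 1×micro: 3 ⇒ (c0=3, c1=3, c2=3)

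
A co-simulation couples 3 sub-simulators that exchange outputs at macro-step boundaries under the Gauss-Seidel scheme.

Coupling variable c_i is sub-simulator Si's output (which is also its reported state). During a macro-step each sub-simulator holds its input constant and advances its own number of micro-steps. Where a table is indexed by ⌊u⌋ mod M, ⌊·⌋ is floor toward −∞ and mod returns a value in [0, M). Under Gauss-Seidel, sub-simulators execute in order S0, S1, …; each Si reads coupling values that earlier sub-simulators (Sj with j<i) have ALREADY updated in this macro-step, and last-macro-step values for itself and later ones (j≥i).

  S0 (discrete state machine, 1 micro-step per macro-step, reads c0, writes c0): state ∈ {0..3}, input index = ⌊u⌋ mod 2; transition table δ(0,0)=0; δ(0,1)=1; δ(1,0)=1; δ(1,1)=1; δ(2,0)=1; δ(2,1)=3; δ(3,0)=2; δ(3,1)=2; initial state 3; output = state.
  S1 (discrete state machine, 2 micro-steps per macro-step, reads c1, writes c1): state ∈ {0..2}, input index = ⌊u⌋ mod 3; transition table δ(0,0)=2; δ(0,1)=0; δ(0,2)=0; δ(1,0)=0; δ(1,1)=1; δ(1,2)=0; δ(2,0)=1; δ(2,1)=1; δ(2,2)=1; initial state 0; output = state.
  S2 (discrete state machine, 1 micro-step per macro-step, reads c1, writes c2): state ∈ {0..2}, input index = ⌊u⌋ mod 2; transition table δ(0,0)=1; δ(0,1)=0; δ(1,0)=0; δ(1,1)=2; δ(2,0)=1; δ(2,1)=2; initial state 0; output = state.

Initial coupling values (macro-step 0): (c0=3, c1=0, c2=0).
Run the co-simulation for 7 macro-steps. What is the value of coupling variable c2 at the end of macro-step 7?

c2 at macro-step 7 = 0

macro 1: S0 reads c0=3 → after 1×micro: 2; S1 reads c1=0 → after 2×micro: 1; S2 reads c1=1 → after 1×micro: 0 ⇒ (c0=2, c1=1, c2=0)
macro 2: S0 reads c0=2 → after 1×micro: 1; S1 reads c1=1 → after 2×micro: 1; S2 reads c1=1 → after 1×micro: 0 ⇒ (c0=1, c1=1, c2=0)
macro 3: S0 reads c0=1 → after 1×micro: 1; S1 reads c1=1 → after 2×micro: 1; S2 reads c1=1 → after 1×micro: 0 ⇒ (c0=1, c1=1, c2=0)
macro 4: S0 reads c0=1 → after 1×micro: 1; S1 reads c1=1 → after 2×micro: 1; S2 reads c1=1 → after 1×micro: 0 ⇒ (c0=1, c1=1, c2=0)
macro 5: S0 reads c0=1 → after 1×micro: 1; S1 reads c1=1 → after 2×micro: 1; S2 reads c1=1 → after 1×micro: 0 ⇒ (c0=1, c1=1, c2=0)
macro 6: S0 reads c0=1 → after 1×micro: 1; S1 reads c1=1 → after 2×micro: 1; S2 reads c1=1 → after 1×micro: 0 ⇒ (c0=1, c1=1, c2=0)
macro 7: S0 reads c0=1 → after 1×micro: 1; S1 reads c1=1 → after 2×micro: 1; S2 reads c1=1 → after 1×micro: 0 ⇒ (c0=1, c1=1, c2=0)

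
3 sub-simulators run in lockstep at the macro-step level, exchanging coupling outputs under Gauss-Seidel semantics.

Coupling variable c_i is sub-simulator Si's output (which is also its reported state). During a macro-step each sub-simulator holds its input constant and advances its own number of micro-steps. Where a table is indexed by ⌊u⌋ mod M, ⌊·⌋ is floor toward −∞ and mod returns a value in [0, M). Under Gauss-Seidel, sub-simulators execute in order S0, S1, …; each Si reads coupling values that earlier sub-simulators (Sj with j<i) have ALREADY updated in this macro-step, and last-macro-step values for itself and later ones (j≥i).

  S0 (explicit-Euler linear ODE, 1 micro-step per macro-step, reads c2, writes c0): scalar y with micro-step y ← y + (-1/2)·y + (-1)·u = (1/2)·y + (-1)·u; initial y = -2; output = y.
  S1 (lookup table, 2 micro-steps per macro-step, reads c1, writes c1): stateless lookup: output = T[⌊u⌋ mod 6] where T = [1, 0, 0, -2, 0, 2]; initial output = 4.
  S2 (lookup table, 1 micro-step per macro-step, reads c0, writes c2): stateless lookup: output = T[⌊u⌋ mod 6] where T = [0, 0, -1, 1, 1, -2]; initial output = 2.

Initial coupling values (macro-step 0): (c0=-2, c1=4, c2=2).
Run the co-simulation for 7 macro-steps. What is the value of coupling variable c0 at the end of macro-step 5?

macro 1: S0 reads c2=2 → after 1×micro: -3; S1 reads c1=4 → after 2×micro: 0; S2 reads c0=-3 → after 1×micro: 1 ⇒ (c0=-3, c1=0, c2=1)
macro 2: S0 reads c2=1 → after 1×micro: -5/2; S1 reads c1=0 → after 2×micro: 1; S2 reads c0=-5/2 → after 1×micro: 1 ⇒ (c0=-5/2, c1=1, c2=1)
macro 3: S0 reads c2=1 → after 1×micro: -9/4; S1 reads c1=1 → after 2×micro: 0; S2 reads c0=-9/4 → after 1×micro: 1 ⇒ (c0=-9/4, c1=0, c2=1)
macro 4: S0 reads c2=1 → after 1×micro: -17/8; S1 reads c1=0 → after 2×micro: 1; S2 reads c0=-17/8 → after 1×micro: 1 ⇒ (c0=-17/8, c1=1, c2=1)
macro 5: S0 reads c2=1 → after 1×micro: -33/16; S1 reads c1=1 → after 2×micro: 0; S2 reads c0=-33/16 → after 1×micro: 1 ⇒ (c0=-33/16, c1=0, c2=1)
macro 6: S0 reads c2=1 → after 1×micro: -65/32; S1 reads c1=0 → after 2×micro: 1; S2 reads c0=-65/32 → after 1×micro: 1 ⇒ (c0=-65/32, c1=1, c2=1)
macro 7: S0 reads c2=1 → after 1×micro: -129/64; S1 reads c1=1 → after 2×micro: 0; S2 reads c0=-129/64 → after 1×micro: 1 ⇒ (c0=-129/64, c1=0, c2=1)

c0 at macro-step 5 = -33/16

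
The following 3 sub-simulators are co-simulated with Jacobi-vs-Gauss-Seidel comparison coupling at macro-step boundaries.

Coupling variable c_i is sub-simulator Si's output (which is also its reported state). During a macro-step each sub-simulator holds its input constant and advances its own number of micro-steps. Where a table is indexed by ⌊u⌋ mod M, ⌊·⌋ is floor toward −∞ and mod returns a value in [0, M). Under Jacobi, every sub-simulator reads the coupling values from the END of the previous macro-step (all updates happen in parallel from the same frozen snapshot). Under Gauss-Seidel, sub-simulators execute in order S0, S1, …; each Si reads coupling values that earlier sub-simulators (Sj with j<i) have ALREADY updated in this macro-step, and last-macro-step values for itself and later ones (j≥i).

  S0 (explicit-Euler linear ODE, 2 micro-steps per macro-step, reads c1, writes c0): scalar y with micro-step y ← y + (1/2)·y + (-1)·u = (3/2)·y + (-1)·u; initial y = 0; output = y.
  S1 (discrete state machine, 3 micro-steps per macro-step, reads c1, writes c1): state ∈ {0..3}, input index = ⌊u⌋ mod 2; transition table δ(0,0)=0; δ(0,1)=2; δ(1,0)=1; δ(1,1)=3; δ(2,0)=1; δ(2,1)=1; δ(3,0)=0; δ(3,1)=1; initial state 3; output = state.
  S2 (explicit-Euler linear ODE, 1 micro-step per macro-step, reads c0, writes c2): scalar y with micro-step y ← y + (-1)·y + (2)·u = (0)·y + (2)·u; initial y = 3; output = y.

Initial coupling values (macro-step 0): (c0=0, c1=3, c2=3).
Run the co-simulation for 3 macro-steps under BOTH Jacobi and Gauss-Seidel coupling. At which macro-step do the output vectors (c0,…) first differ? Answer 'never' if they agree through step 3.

[Jacobi] macro 1: S0 reads c1=3 → after 2×micro: -15/2; S1 reads c1=3 → after 3×micro: 1; S2 reads c0=0 → after 1×micro: 0 ⇒ (c0=-15/2, c1=1, c2=0)
[Jacobi] macro 2: S0 reads c1=1 → after 2×micro: -155/8; S1 reads c1=1 → after 3×micro: 3; S2 reads c0=-15/2 → after 1×micro: -15 ⇒ (c0=-155/8, c1=3, c2=-15)
[Jacobi] macro 3: S0 reads c1=3 → after 2×micro: -1635/32; S1 reads c1=3 → after 3×micro: 1; S2 reads c0=-155/8 → after 1×micro: -155/4 ⇒ (c0=-1635/32, c1=1, c2=-155/4)
[Gauss-Seidel] macro 1: S0 reads c1=3 → after 2×micro: -15/2; S1 reads c1=3 → after 3×micro: 1; S2 reads c0=-15/2 → after 1×micro: -15 ⇒ (c0=-15/2, c1=1, c2=-15)
[Gauss-Seidel] macro 2: S0 reads c1=1 → after 2×micro: -155/8; S1 reads c1=1 → after 3×micro: 3; S2 reads c0=-155/8 → after 1×micro: -155/4 ⇒ (c0=-155/8, c1=3, c2=-155/4)
[Gauss-Seidel] macro 3: S0 reads c1=3 → after 2×micro: -1635/32; S1 reads c1=3 → after 3×micro: 1; S2 reads c0=-1635/32 → after 1×micro: -1635/16 ⇒ (c0=-1635/32, c1=1, c2=-1635/16)

first divergence at macro-step: 1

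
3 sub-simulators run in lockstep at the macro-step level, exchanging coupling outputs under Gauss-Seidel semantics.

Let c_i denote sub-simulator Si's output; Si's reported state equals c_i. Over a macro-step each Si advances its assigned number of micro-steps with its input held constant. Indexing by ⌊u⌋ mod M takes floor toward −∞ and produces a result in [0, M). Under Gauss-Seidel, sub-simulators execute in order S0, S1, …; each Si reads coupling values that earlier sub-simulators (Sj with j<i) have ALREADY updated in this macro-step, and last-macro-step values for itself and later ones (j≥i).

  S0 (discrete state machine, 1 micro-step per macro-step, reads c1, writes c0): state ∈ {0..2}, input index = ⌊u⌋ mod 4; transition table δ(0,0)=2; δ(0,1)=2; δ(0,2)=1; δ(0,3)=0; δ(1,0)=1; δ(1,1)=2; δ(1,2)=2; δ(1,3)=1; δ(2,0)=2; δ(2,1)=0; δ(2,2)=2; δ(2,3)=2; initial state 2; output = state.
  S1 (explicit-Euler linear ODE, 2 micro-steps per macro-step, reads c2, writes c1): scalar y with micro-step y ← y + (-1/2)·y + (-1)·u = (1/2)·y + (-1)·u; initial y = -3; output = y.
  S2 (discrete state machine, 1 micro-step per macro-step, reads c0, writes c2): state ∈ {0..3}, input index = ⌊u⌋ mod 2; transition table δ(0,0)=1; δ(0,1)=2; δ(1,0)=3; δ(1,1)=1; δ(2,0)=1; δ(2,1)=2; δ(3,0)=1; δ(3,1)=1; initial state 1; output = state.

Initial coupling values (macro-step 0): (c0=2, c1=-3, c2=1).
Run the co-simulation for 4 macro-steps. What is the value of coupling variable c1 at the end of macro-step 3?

c1 at macro-step 3 = -177/64

macro 1: S0 reads c1=-3 → after 1×micro: 0; S1 reads c2=1 → after 2×micro: -9/4; S2 reads c0=0 → after 1×micro: 3 ⇒ (c0=0, c1=-9/4, c2=3)
macro 2: S0 reads c1=-9/4 → after 1×micro: 2; S1 reads c2=3 → after 2×micro: -81/16; S2 reads c0=2 → after 1×micro: 1 ⇒ (c0=2, c1=-81/16, c2=1)
macro 3: S0 reads c1=-81/16 → after 1×micro: 2; S1 reads c2=1 → after 2×micro: -177/64; S2 reads c0=2 → after 1×micro: 3 ⇒ (c0=2, c1=-177/64, c2=3)
macro 4: S0 reads c1=-177/64 → after 1×micro: 0; S1 reads c2=3 → after 2×micro: -1329/256; S2 reads c0=0 → after 1×micro: 1 ⇒ (c0=0, c1=-1329/256, c2=1)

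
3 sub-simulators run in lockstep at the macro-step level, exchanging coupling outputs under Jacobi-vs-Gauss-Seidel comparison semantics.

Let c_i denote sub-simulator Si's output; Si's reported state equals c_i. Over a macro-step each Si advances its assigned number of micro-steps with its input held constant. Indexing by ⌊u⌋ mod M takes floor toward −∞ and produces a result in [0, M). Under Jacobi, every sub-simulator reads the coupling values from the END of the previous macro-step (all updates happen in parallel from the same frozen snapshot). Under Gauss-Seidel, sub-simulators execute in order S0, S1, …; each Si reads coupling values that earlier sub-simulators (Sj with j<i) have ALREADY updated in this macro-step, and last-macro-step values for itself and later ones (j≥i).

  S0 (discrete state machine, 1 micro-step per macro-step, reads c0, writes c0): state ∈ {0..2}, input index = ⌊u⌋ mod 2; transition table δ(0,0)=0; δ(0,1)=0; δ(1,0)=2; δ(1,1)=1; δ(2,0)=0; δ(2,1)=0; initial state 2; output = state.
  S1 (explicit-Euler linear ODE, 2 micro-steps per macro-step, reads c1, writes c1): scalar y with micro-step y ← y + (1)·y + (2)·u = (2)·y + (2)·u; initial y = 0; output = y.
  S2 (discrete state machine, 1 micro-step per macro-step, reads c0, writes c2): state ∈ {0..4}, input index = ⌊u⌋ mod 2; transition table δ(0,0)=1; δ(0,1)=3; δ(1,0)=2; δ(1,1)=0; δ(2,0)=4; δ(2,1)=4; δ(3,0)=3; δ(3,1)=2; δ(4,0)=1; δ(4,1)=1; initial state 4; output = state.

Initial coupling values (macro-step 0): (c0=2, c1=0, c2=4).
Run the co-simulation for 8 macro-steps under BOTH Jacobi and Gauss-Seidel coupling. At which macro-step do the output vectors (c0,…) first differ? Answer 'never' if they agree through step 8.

first divergence at macro-step: never

[Jacobi] macro 1: S0 reads c0=2 → after 1×micro: 0; S1 reads c1=0 → after 2×micro: 0; S2 reads c0=2 → after 1×micro: 1 ⇒ (c0=0, c1=0, c2=1)
[Jacobi] macro 2: S0 reads c0=0 → after 1×micro: 0; S1 reads c1=0 → after 2×micro: 0; S2 reads c0=0 → after 1×micro: 2 ⇒ (c0=0, c1=0, c2=2)
[Jacobi] macro 3: S0 reads c0=0 → after 1×micro: 0; S1 reads c1=0 → after 2×micro: 0; S2 reads c0=0 → after 1×micro: 4 ⇒ (c0=0, c1=0, c2=4)
[Jacobi] macro 4: S0 reads c0=0 → after 1×micro: 0; S1 reads c1=0 → after 2×micro: 0; S2 reads c0=0 → after 1×micro: 1 ⇒ (c0=0, c1=0, c2=1)
[Jacobi] macro 5: S0 reads c0=0 → after 1×micro: 0; S1 reads c1=0 → after 2×micro: 0; S2 reads c0=0 → after 1×micro: 2 ⇒ (c0=0, c1=0, c2=2)
[Jacobi] macro 6: S0 reads c0=0 → after 1×micro: 0; S1 reads c1=0 → after 2×micro: 0; S2 reads c0=0 → after 1×micro: 4 ⇒ (c0=0, c1=0, c2=4)
[Jacobi] macro 7: S0 reads c0=0 → after 1×micro: 0; S1 reads c1=0 → after 2×micro: 0; S2 reads c0=0 → after 1×micro: 1 ⇒ (c0=0, c1=0, c2=1)
[Jacobi] macro 8: S0 reads c0=0 → after 1×micro: 0; S1 reads c1=0 → after 2×micro: 0; S2 reads c0=0 → after 1×micro: 2 ⇒ (c0=0, c1=0, c2=2)
[Gauss-Seidel] macro 1: S0 reads c0=2 → after 1×micro: 0; S1 reads c1=0 → after 2×micro: 0; S2 reads c0=0 → after 1×micro: 1 ⇒ (c0=0, c1=0, c2=1)
[Gauss-Seidel] macro 2: S0 reads c0=0 → after 1×micro: 0; S1 reads c1=0 → after 2×micro: 0; S2 reads c0=0 → after 1×micro: 2 ⇒ (c0=0, c1=0, c2=2)
[Gauss-Seidel] macro 3: S0 reads c0=0 → after 1×micro: 0; S1 reads c1=0 → after 2×micro: 0; S2 reads c0=0 → after 1×micro: 4 ⇒ (c0=0, c1=0, c2=4)
[Gauss-Seidel] macro 4: S0 reads c0=0 → after 1×micro: 0; S1 reads c1=0 → after 2×micro: 0; S2 reads c0=0 → after 1×micro: 1 ⇒ (c0=0, c1=0, c2=1)
[Gauss-Seidel] macro 5: S0 reads c0=0 → after 1×micro: 0; S1 reads c1=0 → after 2×micro: 0; S2 reads c0=0 → after 1×micro: 2 ⇒ (c0=0, c1=0, c2=2)
[Gauss-Seidel] macro 6: S0 reads c0=0 → after 1×micro: 0; S1 reads c1=0 → after 2×micro: 0; S2 reads c0=0 → after 1×micro: 4 ⇒ (c0=0, c1=0, c2=4)
[Gauss-Seidel] macro 7: S0 reads c0=0 → after 1×micro: 0; S1 reads c1=0 → after 2×micro: 0; S2 reads c0=0 → after 1×micro: 1 ⇒ (c0=0, c1=0, c2=1)
[Gauss-Seidel] macro 8: S0 reads c0=0 → after 1×micro: 0; S1 reads c1=0 → after 2×micro: 0; S2 reads c0=0 → after 1×micro: 2 ⇒ (c0=0, c1=0, c2=2)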